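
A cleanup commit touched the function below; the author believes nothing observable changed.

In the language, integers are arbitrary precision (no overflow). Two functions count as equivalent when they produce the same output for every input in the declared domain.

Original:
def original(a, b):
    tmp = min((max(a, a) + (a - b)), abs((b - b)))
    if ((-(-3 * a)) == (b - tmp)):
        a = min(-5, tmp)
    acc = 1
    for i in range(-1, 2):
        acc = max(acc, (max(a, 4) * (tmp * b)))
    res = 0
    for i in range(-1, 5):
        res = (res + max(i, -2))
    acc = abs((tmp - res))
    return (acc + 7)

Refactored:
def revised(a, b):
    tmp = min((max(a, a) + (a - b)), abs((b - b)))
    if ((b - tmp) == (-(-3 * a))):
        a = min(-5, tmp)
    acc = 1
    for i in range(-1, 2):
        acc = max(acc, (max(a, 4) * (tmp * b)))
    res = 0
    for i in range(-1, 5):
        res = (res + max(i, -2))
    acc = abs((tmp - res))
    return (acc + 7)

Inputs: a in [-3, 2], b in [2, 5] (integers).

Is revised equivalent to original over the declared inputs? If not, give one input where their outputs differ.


Behavior is preserved: although same computation, different form, the outputs never diverge.
One worked example (a=-2, b=5) — original: tmp = -9; ((-(-3 * a)) == (b - tmp)) -> false; acc = 1; [i=-1]; acc = 1; [i=0]; acc = 1; [i=1]; acc = 1; res = 0; [i=-1]; res = -1; [i=0]; res = -1; [i=1]; res = 0; [i=2]; res = 2; [i=3]; res = 5; [i=4]; res = 9; acc = 18; return 25; revised: tmp = -9; ((b - tmp) == (-(-3 * a))) -> false; acc = 1; [i=-1]; acc = 1; [i=0]; acc = 1; [i=1]; acc = 1; res = 0; [i=-1]; res = -1; [i=0]; res = -1; [i=1]; res = 0; [i=2]; res = 2; [i=3]; res = 5; [i=4]; res = 9; acc = 18; return 25; agreement on 25.
Across all 24 domain points the two functions coincide.
verdict: equivalent


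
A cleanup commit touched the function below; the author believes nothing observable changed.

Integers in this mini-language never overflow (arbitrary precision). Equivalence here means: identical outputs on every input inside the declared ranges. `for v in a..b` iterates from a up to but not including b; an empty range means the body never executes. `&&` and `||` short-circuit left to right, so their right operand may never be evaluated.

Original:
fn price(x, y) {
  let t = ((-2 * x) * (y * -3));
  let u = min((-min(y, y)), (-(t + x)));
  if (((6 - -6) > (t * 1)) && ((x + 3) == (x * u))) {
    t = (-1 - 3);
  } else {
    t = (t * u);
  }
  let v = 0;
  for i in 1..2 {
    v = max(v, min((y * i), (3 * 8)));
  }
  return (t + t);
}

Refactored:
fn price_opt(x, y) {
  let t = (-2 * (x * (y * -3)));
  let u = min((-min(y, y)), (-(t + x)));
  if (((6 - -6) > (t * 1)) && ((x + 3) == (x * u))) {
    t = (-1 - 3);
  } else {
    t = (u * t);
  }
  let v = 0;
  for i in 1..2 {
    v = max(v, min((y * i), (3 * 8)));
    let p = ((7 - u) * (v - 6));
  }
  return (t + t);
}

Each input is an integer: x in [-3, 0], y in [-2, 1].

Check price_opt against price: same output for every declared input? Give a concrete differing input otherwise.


This is a faithful refactor — constant usage differs; and statement counts differ; and local variable names differ; and arithmetic usage differs, but the computed results match everywhere.
Tracing x=-3, y=-2: price: t = 36; u = -33; (((6 - -6) > (t * 1)) && ((x + 3) == (x * u))) -> false; t = -1188; v = 0; [i=1]; v = 0; return -2376 | price_opt: t = 36; u = -33; (((6 - -6) > (t * 1)) && ((x + 3) == (x * u))) -> false; t = -1188; v = 0; [i=1]; v = 0; p = -240; return -2376 — matching result -2376.
Sweeping the whole domain (16 inputs) finds no disagreement.
verdict: equivalent


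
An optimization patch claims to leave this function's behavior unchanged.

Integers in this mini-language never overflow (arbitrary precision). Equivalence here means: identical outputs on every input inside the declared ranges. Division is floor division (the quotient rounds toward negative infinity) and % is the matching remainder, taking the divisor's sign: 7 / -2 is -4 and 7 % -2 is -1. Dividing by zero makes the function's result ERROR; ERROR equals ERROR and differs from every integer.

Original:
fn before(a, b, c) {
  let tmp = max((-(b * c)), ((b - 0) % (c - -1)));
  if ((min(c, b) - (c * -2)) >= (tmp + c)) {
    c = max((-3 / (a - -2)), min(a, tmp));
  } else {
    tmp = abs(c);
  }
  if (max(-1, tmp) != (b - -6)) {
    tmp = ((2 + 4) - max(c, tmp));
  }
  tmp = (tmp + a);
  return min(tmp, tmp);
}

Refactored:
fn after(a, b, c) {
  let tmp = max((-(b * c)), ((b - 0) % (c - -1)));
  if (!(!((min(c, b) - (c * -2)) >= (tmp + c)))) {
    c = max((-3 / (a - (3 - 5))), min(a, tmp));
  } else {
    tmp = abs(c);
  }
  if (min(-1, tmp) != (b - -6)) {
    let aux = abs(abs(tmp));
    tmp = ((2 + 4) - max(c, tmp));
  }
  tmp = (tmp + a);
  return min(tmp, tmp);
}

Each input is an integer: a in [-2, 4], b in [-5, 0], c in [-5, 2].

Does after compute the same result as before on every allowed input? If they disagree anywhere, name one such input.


Not equivalent: a=-2, b=-5, c=1 separates them (-1 vs 3).
before: tmp := 5 | ((min(c, b) - (c * -2)) >= (tmp + c)): false | tmp := 1 | (max(-1, tmp) != (b - -6)): false | tmp := -1 | result -1
after: tmp := 5 | (!(!((min(c, b) - (c * -2)) >= (tmp + c)))): false | tmp := 1 | (min(-1, tmp) != (b - -6)): true | aux := 1 | tmp := 5 | tmp := 3 | result 3
verdict: not equivalent; witness: a=-2, b=-5, c=1


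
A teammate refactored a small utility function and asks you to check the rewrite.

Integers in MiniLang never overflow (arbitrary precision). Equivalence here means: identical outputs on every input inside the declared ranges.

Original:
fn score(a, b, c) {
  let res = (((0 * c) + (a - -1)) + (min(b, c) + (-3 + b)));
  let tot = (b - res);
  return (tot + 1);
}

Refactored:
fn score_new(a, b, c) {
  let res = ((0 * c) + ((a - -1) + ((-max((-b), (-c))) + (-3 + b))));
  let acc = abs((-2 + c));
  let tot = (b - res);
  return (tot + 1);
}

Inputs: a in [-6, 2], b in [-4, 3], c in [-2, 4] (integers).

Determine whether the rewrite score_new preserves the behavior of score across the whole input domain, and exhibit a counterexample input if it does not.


The edit looks behavioral (`-3` became `-2`), but over these ranges it never changes the outcome.
As a probe, take a=1, b=-3, c=-2: score runs res := -7 | tot := 4 | result 5; score_new runs res := -7 | acc := 4 | tot := 4 | result 5; both end at 5.
Across all 504 domain points the two functions coincide.
verdict: equivalent


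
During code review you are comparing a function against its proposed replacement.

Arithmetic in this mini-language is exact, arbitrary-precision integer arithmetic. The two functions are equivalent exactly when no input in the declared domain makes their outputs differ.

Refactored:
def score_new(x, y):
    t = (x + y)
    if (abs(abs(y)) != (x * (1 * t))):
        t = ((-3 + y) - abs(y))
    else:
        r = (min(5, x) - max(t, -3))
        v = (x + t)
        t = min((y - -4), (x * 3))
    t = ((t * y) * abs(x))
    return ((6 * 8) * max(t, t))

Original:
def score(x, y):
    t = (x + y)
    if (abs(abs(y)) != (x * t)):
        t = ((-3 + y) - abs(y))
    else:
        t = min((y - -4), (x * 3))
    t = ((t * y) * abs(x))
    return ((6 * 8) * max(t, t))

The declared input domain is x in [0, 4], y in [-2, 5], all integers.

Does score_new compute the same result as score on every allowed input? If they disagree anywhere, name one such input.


This is a faithful refactor — constant usage differs; statement counts differ; local variable names differ; min/max/abs usage differs; arithmetic usage differs, but the computed results match everywhere.
Spot check at x=4, y=-2 — score: t=2, then (abs(abs(y)) != (x * t)) is true, then t=-7, then t=56, then returns 2688. score_new: t=2, then (abs(abs(y)) != (x * (1 * t))) is true, then t=-7, then t=56, then returns 2688. Both give 2688.
Across all 40 domain points the two functions coincide.
verdict: equivalent


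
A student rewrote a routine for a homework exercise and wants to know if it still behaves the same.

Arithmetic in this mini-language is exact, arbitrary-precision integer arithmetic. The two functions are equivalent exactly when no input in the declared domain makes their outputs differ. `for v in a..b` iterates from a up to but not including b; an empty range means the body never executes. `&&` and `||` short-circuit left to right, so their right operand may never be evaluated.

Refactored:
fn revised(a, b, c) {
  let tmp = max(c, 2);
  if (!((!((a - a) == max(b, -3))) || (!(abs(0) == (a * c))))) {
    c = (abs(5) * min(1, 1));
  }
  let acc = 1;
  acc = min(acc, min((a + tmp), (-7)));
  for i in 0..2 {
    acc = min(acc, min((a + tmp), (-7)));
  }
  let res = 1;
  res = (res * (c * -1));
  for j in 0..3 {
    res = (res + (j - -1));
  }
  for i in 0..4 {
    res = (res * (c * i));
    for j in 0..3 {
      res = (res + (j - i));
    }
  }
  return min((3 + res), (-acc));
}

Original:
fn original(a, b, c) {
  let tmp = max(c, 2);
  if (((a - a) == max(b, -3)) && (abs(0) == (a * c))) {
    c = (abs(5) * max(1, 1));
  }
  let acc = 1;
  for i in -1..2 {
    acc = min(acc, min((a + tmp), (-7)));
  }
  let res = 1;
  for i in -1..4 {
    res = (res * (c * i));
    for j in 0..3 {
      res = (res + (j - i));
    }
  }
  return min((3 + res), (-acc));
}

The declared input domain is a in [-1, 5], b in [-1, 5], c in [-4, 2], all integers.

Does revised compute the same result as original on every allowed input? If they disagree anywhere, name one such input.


Equivalent. Although `max(1, 1)` became `min(1, 1)`, no input in the stated domain can expose it.
Across all 343 domain points the two functions coincide.
Spot check at a=2, b=2, c=-4 — original: tmp becomes 2; next (((a - a) == max(b, -3)) && (abs(0) == (a * c))) evaluates to false; next acc becomes 1; next at i=-1:; next acc becomes -7; next at i=0:; next acc becomes -7; next at i=1:; next acc becomes -7; next res becomes 1; next at i=-1:; next res becomes 4; next at j=0:; next res becomes 5; next at j=1:; next res becomes 7; next at j=2:; next res becomes 10; next at i=0:; next res becomes 0; next at j=0:; next res becomes 0; next at j=1:; next res becomes 1; next at j=2:; next res becomes 3; next at i=1:; next res becomes -12; next at j=0:; next res becomes -13; next at j=1:; next res becomes -13; next at j=2:; next res becomes -12; next at i=2:; next res becomes 96; next at j=0:; next res becomes 94; next at j=1:; next res becomes 93; next at j=2:; next res becomes 93; next at i=3:; next res becomes -1116; next at j=0:; next res becomes -1119; next at j=1:; next res becomes -1121; next at j=2:; next res becomes -1122; next final value -1119. revised: tmp becomes 2; next (!((!((a - a) == max(b, -3))) || (!(abs(0) == (a * c))))) evaluates to false; next acc becomes 1; next acc becomes -7; next at i=0:; next acc becomes -7; next at i=1:; next acc becomes -7; next res becomes 1; next res becomes 4; next at j=0:; next res becomes 5; next at j=1:; next res becomes 7; next at j=2:; next res becomes 10; next at i=0:; next res becomes 0; next at j=0:; next res becomes 0; next at j=1:; next res becomes 1; next at j=2:; next res becomes 3; next at i=1:; next res becomes -12; next at j=0:; next res becomes -13; next at j=1:; next res becomes -13; next at j=2:; next res becomes -12; next at i=2:; next res becomes 96; next at j=0:; next res becomes 94; next at j=1:; next res becomes 93; next at j=2:; next res becomes 93; next at i=3:; next res becomes -1116; next at j=0:; next res becomes -1119; next at j=1:; next res becomes -1121; next at j=2:; next res becomes -1122; next final value -1119. Both give -1119.
verdict: equivalent


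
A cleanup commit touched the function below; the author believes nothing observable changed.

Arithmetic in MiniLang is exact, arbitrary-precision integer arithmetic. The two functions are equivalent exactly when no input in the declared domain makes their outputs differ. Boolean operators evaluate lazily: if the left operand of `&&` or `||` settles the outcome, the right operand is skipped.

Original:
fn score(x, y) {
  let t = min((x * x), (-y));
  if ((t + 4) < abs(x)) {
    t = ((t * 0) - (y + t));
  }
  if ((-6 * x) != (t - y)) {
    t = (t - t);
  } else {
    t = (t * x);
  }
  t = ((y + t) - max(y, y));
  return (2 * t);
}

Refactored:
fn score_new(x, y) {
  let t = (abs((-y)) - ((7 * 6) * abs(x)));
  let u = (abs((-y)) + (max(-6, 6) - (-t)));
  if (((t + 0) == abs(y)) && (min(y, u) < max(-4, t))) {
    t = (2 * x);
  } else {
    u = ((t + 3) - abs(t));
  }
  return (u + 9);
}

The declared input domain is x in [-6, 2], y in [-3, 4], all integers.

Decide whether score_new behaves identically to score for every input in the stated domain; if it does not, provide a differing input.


The rewrite breaks on x=-6, y=-3, where the results are 0 and -486.
score: t := 3 | ((t + 4) < abs(x)): false | ((-6 * x) != (t - y)): true | t := 0 | t := 0 | result 0
score_new: t := -249 | u := -240 | (((t + 0) == abs(y)) && (min(y, u) < max(-4, t))): false | u := -495 | result -486
verdict: not equivalent; witness: x=-6, y=-3


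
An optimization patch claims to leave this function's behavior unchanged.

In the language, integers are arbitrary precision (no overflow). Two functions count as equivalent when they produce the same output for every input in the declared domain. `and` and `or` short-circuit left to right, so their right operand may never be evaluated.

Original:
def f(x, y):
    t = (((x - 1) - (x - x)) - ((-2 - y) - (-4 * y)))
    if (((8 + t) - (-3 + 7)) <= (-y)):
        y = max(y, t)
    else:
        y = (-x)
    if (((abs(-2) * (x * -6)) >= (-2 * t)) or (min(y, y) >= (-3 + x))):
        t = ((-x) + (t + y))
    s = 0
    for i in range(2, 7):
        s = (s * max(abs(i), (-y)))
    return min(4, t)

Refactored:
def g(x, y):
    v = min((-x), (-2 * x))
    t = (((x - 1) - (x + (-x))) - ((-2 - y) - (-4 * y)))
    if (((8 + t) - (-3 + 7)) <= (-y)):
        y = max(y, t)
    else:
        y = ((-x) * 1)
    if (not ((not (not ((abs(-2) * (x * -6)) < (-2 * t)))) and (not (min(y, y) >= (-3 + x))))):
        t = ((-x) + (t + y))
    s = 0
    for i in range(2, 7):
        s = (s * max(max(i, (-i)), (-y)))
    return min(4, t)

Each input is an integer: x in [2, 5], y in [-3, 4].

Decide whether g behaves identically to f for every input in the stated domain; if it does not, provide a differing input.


The two versions differ — the changes include arithmetic usage differs, plus comparison usage differs, plus local variable names differ, plus constant usage differs, plus boolean connective usage differs, plus min/max/abs usage differs, plus statement counts differ.
Spot check at x=4, y=-3 — f: t := 14 | (((8 + t) - (-3 + 7)) <= (-y)): false | y := -4 | (((abs(-2) * (x * -6)) >= (-2 * t)) or (min(y, y) >= (-3 + x))): false | s := 0 | iter i=2: | s := 0 | iter i=3: | s := 0 | iter i=4: | s := 0 | iter i=5: | s := 0 | iter i=6: | s := 0 | result 4. g: v := -8 | t := 14 | (((8 + t) - (-3 + 7)) <= (-y)): false | y := -4 | (not ((not (not ((abs(-2) * (x * -6)) < (-2 * t)))) and (not (min(y, y) >= (-3 + x))))): false | s := 0 | iter i=2: | s := 0 | iter i=3: | s := 0 | iter i=4: | s := 0 | iter i=5: | s := 0 | iter i=6: | s := 0 | result 4. Both give 4.
Across all 32 domain points the two functions coincide.
verdict: equivalent


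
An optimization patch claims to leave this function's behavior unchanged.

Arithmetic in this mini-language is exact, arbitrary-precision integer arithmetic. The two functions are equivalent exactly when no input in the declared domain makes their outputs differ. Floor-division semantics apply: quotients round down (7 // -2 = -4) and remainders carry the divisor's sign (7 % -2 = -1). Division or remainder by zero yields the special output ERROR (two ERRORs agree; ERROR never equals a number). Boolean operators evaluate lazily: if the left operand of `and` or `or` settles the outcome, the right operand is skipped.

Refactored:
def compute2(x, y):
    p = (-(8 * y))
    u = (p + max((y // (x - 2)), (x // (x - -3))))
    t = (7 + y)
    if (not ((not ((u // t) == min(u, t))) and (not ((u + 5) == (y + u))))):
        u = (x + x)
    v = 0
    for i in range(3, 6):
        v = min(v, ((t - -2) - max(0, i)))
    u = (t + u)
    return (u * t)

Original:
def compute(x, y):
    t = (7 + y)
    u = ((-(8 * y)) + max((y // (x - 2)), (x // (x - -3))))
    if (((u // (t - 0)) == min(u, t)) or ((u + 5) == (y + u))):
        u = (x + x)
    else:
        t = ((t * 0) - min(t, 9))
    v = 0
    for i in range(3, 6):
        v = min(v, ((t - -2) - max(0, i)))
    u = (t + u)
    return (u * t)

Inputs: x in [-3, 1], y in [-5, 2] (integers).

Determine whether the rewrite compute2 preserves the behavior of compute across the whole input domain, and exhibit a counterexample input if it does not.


There is a counterexample at x=-2, y=-5: -78 on one side, 86 on the other.
compute: t becomes 2; next u becomes 41; next (((u // (t - 0)) == min(u, t)) or ((u + 5) == (y + u))) evaluates to false; next t becomes -2; next v becomes 0; next at i=3:; next v becomes -3; next at i=4:; next v becomes -4; next at i=5:; next v becomes -5; next u becomes 39; next final value -78
compute2: p becomes 40; next u becomes 41; next t becomes 2; next (not ((not ((u // t) == min(u, t))) and (not ((u + 5) == (y + u))))) evaluates to false; next v becomes 0; next at i=3:; next v becomes 0; next at i=4:; next v becomes 0; next at i=5:; next v becomes -1; next u becomes 43; next final value 86
verdict: not equivalent; witness: x=-2, y=-5


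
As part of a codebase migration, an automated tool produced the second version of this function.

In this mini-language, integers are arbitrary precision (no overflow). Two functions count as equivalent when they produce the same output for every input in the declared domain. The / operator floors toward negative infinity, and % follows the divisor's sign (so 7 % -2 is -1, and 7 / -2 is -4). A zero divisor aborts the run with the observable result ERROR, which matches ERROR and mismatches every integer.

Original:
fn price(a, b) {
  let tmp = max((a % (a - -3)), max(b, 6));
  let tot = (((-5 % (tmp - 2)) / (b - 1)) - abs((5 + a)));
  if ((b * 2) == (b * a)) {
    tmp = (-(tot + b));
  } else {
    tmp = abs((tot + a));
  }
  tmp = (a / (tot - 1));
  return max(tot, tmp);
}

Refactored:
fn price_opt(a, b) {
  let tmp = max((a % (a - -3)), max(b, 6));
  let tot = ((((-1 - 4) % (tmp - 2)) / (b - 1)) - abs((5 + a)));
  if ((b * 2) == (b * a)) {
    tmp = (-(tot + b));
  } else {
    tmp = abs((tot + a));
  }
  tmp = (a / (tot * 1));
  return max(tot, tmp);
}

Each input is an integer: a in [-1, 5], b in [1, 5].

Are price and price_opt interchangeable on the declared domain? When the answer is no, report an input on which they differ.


Run the pair on a=-1, b=2.
price: tmp becomes 6; next tot becomes -1; next ((b * 2) == (b * a)) evaluates to false; next tmp becomes 2; next tmp becomes 0; next final value 0
price_opt: tmp becomes 6; next tot becomes -1; next ((b * 2) == (b * a)) evaluates to false; next tmp becomes 2; next tmp becomes 1; next final value 1
0 against 1: the behavior changed.
verdict: not equivalent; witness: a=-1, b=2


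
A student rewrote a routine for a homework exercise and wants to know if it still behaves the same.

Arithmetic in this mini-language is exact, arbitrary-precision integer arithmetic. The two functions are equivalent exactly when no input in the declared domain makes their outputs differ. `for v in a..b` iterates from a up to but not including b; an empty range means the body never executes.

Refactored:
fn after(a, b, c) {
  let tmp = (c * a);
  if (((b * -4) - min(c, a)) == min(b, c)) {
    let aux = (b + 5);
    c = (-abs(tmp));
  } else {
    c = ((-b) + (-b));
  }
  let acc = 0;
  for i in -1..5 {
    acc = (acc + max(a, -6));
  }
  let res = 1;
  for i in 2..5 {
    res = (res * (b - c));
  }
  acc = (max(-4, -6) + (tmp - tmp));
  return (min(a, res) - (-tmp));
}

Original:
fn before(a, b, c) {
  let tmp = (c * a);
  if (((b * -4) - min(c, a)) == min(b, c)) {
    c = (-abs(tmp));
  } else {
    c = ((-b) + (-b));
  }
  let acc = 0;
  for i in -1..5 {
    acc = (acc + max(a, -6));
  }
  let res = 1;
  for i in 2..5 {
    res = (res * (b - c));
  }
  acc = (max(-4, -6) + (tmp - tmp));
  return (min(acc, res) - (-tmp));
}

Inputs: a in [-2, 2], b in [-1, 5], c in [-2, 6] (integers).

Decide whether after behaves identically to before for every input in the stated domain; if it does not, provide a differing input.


These are not equivalent — on a=-2, b=0, c=-2 the outputs split (0 vs 2).
before: tmp becomes 4; next (((b * -4) - min(c, a)) == min(b, c)) evaluates to false; next c becomes 0; next acc becomes 0; next at i=-1:; next acc becomes -2; next at i=0:; next acc becomes -4; next at i=1:; next acc becomes -6; next at i=2:; next acc becomes -8; next at i=3:; next acc becomes -10; next at i=4:; next acc becomes -12; next res becomes 1; next at i=2:; next res becomes 0; next at i=3:; next res becomes 0; next at i=4:; next res becomes 0; next acc becomes -4; next final value 0
after: tmp becomes 4; next (((b * -4) - min(c, a)) == min(b, c)) evaluates to false; next c becomes 0; next acc becomes 0; next at i=-1:; next acc becomes -2; next at i=0:; next acc becomes -4; next at i=1:; next acc becomes -6; next at i=2:; next acc becomes -8; next at i=3:; next acc becomes -10; next at i=4:; next acc becomes -12; next res becomes 1; next at i=2:; next res becomes 0; next at i=3:; next res becomes 0; next at i=4:; next res becomes 0; next acc becomes -4; next final value 2
verdict: not equivalent; witness: a=-2, b=0, c=-2


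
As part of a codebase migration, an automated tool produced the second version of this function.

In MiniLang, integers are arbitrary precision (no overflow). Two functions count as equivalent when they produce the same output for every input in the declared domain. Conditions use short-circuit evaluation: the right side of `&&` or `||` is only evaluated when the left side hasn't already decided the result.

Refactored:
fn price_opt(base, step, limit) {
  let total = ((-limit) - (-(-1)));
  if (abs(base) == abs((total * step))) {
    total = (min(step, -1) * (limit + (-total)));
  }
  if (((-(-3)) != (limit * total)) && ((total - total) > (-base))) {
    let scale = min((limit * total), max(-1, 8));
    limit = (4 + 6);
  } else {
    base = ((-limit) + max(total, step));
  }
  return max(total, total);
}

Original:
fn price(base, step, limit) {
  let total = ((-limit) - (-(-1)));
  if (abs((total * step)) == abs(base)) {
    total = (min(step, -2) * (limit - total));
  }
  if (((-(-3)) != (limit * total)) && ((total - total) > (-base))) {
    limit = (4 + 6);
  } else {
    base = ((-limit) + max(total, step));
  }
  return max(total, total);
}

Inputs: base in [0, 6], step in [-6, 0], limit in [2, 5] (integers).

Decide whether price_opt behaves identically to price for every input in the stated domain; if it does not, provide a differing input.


There is a counterexample at base=0, step=0, limit=2: -10 on one side, -5 on the other.
price: total becomes -3; next (abs((total * step)) == abs(base)) evaluates to true; next total becomes -10; next (((-(-3)) != (limit * total)) && ((total - total) > (-base))) evaluates to false; next base becomes -2; next final value -10
price_opt: total becomes -3; next (abs(base) == abs((total * step))) evaluates to true; next total becomes -5; next (((-(-3)) != (limit * total)) && ((total - total) > (-base))) evaluates to false; next base becomes -2; next final value -5
verdict: not equivalent; witness: base=0, step=0, limit=2


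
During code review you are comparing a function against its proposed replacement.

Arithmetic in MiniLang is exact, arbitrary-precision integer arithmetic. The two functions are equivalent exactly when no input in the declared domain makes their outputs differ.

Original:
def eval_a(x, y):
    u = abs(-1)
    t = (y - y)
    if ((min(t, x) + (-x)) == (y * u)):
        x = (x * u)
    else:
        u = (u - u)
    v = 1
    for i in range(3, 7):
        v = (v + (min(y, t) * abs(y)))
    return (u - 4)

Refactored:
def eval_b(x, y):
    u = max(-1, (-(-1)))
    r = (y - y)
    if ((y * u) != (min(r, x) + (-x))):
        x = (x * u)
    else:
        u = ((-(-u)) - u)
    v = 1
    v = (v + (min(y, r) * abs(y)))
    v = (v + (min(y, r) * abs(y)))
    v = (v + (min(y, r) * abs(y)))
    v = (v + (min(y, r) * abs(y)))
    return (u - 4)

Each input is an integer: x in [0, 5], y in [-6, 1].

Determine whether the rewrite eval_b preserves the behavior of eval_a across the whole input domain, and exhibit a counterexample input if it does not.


There is a counterexample at x=0, y=-6: -4 on one side, -3 on the other.
eval_a: u = 1; t = 0; ((min(t, x) + (-x)) == (y * u)) -> false; u = 0; v = 1; [i=3]; v = -35; [i=4]; v = -71; [i=5]; v = -107; [i=6]; v = -143; return -4
eval_b: u = 1; r = 0; ((y * u) != (min(r, x) + (-x))) -> true; x = 0; v = 1; v = -35; v = -71; v = -107; v = -143; return -3
verdict: not equivalent; witness: x=0, y=-6


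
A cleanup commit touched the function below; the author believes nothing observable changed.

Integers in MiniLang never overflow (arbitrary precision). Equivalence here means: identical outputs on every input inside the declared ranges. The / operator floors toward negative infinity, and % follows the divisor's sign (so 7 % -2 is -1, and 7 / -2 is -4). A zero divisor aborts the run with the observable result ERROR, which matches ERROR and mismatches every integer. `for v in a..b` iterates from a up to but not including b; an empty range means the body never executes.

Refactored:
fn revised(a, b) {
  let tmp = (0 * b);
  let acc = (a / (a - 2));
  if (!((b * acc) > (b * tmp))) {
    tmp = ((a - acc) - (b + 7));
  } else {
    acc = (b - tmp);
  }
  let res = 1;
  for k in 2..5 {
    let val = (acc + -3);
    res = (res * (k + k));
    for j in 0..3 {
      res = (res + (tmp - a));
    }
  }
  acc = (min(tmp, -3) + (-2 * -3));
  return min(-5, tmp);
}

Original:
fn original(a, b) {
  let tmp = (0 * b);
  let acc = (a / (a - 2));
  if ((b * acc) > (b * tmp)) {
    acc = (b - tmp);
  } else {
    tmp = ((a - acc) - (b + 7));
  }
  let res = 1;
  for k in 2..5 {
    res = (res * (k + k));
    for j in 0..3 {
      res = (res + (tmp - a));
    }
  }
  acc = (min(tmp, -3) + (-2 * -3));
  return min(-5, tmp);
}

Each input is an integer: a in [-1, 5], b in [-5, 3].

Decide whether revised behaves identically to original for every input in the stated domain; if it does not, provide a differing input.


Equivalent — the differences include arithmetic usage differs; constant usage differs; boolean connective usage differs; statement counts differ; local variable names differ, yet no declared input distinguishes the two.
As a probe, take a=2, b=-4: original runs tmp=0, then a zero divisor aborts: ERROR; revised runs tmp=0, then a zero divisor aborts: ERROR; both end at ERROR.
An exhaustive pass over the 63 declared inputs shows identical outputs.
verdict: equivalent


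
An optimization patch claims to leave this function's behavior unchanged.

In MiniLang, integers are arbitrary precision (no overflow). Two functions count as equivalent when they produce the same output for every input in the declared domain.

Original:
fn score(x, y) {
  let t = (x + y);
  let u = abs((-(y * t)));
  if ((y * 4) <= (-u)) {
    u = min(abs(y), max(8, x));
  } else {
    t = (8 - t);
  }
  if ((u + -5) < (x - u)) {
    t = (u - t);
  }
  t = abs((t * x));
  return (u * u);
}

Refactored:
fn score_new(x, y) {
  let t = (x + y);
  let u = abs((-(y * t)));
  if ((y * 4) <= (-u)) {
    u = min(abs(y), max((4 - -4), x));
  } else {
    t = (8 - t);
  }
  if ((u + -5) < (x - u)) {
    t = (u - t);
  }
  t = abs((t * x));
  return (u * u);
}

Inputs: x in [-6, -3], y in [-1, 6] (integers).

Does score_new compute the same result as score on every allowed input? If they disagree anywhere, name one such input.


Side by side, the visible changes include: constant usage differs, arithmetic usage differs.
As a probe, take x=-6, y=2: score runs t := -4 | u := 8 | ((y * 4) <= (-u)): false | t := 12 | ((u + -5) < (x - u)): false | t := 72 | result 64; score_new runs t := -4 | u := 8 | ((y * 4) <= (-u)): false | t := 12 | ((u + -5) < (x - u)): false | t := 72 | result 64; both end at 64.
Across all 32 domain points the two functions coincide.
verdict: equivalent


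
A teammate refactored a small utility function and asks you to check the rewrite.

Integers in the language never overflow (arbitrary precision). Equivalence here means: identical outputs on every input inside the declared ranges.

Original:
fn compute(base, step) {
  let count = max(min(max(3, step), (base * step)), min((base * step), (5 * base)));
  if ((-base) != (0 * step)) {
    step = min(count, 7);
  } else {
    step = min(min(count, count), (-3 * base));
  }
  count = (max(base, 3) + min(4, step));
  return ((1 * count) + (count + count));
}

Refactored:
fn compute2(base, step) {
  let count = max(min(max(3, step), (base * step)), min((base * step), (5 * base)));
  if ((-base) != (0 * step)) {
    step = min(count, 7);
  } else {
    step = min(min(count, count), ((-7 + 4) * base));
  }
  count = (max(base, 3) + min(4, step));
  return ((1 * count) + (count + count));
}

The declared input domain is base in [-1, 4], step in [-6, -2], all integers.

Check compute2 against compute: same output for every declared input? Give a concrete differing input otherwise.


Equivalent — the differences include constant usage differs, arithmetic usage differs, yet no declared input distinguishes the two.
Tracing base=4, step=-4: compute: count becomes -16; next ((-base) != (0 * step)) evaluates to true; next step becomes -16; next count becomes -12; next final value -36 | compute2: count becomes -16; next ((-base) != (0 * step)) evaluates to true; next step becomes -16; next count becomes -12; next final value -36 — matching result -36.
Checked all 30 inputs in the declared domain: the outputs agree on every one.
verdict: equivalent


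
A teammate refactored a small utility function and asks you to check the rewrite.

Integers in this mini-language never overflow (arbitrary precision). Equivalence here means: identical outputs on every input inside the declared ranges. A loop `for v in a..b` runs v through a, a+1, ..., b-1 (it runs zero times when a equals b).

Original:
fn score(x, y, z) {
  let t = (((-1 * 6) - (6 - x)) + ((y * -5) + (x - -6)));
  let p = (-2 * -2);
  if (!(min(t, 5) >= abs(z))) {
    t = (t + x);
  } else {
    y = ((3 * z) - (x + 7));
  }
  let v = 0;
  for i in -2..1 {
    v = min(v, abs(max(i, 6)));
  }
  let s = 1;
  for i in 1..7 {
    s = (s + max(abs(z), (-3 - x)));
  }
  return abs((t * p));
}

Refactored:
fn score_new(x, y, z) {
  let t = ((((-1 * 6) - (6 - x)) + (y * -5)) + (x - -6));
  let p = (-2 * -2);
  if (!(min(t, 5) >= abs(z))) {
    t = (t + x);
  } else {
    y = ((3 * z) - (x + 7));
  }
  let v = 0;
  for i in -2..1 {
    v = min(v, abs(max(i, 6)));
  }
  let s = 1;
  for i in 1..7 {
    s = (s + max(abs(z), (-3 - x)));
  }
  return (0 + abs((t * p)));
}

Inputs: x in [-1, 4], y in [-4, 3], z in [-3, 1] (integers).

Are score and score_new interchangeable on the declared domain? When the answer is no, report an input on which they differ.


Differences: arithmetic usage differs, and constant usage differs — yet all 240 inputs agree.
verdict: equivalent


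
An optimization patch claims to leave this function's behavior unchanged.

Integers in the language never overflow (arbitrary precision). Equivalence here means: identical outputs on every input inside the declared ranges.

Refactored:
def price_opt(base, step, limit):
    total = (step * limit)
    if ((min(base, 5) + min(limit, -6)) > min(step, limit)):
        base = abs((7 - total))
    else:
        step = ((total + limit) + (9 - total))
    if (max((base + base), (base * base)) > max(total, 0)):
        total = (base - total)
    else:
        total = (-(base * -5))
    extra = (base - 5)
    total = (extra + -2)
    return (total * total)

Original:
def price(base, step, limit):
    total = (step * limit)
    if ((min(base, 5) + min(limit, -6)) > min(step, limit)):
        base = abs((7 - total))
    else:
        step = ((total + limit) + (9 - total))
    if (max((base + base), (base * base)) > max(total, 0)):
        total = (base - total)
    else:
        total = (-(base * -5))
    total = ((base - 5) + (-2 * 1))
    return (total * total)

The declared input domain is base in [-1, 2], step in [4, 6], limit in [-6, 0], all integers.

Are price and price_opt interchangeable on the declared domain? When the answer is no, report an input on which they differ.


Although constant usage differs, plus local variable names differ, plus statement counts differ, plus arithmetic usage differs, 84/84 inputs agree.
verdict: equivalent


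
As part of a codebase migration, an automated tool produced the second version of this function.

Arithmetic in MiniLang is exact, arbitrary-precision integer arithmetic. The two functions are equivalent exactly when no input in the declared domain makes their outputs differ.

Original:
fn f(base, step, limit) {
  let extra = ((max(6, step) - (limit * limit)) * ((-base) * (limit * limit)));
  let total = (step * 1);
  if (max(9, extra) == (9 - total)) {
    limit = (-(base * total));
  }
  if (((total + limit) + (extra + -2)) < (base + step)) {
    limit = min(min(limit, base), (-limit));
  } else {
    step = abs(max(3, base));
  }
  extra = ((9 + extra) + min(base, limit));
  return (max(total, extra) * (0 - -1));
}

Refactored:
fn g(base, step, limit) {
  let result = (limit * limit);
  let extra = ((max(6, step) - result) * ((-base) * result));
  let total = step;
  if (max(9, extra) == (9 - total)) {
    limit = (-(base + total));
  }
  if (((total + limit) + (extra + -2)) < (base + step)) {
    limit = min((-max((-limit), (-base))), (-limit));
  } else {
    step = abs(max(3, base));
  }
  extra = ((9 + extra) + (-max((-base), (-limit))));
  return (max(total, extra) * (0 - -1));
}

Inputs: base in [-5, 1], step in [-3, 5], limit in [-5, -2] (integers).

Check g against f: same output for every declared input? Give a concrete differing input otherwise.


The rewrite breaks on base=1, step=0, limit=-2, where the results are 1 and 0.
f: extra becomes -8; next total becomes 0; next (max(9, extra) == (9 - total)) evaluates to true; next limit becomes 0; next (((total + limit) + (extra + -2)) < (base + step)) evaluates to true; next limit becomes 0; next extra becomes 1; next final value 1
g: result becomes 4; next extra becomes -8; next total becomes 0; next (max(9, extra) == (9 - total)) evaluates to true; next limit becomes -1; next (((total + limit) + (extra + -2)) < (base + step)) evaluates to true; next limit becomes -1; next extra becomes 0; next final value 0
verdict: not equivalent; witness: base=1, step=0, limit=-2


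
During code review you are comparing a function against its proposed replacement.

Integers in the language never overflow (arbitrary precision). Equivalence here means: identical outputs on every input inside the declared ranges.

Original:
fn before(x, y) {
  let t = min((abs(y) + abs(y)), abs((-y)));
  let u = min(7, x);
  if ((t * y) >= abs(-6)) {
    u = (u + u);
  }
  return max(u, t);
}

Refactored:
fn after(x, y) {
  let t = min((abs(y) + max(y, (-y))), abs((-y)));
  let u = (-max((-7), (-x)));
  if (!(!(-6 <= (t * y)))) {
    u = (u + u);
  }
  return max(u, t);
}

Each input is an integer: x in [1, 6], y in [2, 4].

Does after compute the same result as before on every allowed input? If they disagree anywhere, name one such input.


Not equivalent: x=2, y=2 separates them (2 vs 4).
before: t = 2; u = 2; ((t * y) >= abs(-6)) -> false; return 2
after: t = 2; u = 2; (!(!(-6 <= (t * y)))) -> true; u = 4; return 4
verdict: not equivalent; witness: x=2, y=2


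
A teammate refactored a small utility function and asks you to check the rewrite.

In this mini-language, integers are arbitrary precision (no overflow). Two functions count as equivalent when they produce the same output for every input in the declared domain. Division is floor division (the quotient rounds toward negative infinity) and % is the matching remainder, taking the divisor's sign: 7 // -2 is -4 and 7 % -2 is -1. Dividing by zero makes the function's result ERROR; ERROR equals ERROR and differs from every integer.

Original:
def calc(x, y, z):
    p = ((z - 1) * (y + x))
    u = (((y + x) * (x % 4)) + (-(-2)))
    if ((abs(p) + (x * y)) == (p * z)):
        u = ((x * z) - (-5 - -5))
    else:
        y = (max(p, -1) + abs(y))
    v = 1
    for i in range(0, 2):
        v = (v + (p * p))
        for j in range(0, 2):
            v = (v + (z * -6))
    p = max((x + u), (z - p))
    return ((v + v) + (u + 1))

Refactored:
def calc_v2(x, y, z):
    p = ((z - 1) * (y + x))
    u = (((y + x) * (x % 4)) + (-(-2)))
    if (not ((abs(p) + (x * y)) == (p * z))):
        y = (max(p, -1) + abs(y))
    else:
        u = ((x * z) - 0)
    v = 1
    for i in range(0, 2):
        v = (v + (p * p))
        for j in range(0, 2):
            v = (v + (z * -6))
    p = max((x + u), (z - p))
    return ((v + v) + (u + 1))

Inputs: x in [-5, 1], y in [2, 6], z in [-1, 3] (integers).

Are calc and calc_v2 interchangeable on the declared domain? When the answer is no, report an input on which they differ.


Comparing the listings, the differences include: arithmetic usage differs, boolean connective usage differs, constant usage differs.
One worked example (x=-1, y=5, z=3) — calc: p := 8 | u := 14 | ((abs(p) + (x * y)) == (p * z)): false | y := 13 | v := 1 | iter i=0: | v := 65 | iter j=0: | v := 47 | iter j=1: | v := 29 | iter i=1: | v := 93 | iter j=0: | v := 75 | iter j=1: | v := 57 | p := 13 | result 129; calc_v2: p := 8 | u := 14 | (not ((abs(p) + (x * y)) == (p * z))): true | y := 13 | v := 1 | iter i=0: | v := 65 | iter j=0: | v := 47 | iter j=1: | v := 29 | iter i=1: | v := 93 | iter j=0: | v := 75 | iter j=1: | v := 57 | p := 13 | result 129; agreement on 129.
Every one of the 175 inputs gives matching results.
verdict: equivalent


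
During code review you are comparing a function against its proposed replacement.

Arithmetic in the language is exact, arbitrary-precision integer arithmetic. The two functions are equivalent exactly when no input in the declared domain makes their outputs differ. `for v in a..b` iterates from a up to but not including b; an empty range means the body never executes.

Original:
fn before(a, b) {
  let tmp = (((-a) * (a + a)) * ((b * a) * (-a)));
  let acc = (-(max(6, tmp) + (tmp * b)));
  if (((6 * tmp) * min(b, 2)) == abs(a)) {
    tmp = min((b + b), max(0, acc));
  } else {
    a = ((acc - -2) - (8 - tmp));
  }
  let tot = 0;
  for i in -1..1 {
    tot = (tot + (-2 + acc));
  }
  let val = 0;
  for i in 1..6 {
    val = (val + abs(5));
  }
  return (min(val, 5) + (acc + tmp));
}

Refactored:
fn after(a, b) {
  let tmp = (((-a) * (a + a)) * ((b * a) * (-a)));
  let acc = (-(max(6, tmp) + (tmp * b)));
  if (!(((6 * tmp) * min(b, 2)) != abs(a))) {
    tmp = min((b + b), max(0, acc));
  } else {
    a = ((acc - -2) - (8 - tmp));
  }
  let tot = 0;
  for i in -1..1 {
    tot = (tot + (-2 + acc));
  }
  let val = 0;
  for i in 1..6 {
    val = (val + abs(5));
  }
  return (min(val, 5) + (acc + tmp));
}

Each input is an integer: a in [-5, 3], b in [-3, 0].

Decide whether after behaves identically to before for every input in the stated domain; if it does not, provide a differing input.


Changes here: boolean connective usage differs, comparison usage differs; the full 36-point sweep finds no disagreement.
verdict: equivalent


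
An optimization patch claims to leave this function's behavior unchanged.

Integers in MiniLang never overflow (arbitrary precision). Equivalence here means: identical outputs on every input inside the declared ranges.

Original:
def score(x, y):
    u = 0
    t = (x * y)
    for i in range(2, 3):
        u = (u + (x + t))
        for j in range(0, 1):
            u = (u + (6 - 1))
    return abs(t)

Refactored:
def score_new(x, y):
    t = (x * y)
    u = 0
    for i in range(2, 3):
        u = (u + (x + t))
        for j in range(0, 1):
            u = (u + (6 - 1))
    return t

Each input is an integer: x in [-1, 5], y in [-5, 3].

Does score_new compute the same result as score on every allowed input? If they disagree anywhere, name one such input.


Consider the input x=-1, y=1.
score: u := 0 | t := -1 | iter i=2: | u := -2 | iter j=0: | u := 3 | result 1
score_new: t := -1 | u := 0 | iter i=2: | u := -2 | iter j=0: | u := 3 | result -1
1 against -1: the behavior changed.
verdict: not equivalent; witness: x=-1, y=1
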